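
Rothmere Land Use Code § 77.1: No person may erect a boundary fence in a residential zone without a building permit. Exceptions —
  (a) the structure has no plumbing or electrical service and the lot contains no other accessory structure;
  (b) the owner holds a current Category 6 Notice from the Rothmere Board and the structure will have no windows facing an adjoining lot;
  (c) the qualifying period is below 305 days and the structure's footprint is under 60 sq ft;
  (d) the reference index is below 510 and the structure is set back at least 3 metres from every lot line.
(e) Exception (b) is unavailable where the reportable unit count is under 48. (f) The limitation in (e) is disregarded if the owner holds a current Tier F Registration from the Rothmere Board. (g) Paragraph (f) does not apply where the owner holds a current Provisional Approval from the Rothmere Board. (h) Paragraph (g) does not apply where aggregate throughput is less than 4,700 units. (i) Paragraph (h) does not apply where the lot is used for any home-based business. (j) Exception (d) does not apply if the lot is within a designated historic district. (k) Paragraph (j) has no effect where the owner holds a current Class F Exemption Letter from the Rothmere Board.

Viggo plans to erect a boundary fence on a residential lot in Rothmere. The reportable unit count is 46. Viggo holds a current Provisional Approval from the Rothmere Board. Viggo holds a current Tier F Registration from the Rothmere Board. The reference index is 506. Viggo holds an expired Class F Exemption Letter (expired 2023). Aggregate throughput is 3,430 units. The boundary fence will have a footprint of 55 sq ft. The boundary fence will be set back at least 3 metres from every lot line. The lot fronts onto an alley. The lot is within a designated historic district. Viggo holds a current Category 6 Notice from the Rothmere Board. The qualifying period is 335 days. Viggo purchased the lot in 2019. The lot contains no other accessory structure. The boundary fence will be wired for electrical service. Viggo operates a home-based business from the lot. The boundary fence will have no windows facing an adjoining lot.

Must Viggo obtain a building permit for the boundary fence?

Yes — Viggo must obtain a building permit.

Exception (a) requires that the structure has no plumbing or electrical service; but electrical service is planned, so (a) is unavailable.
All of (b)'s requirements are met (a current Category 6 Notice is held; no windows face an adjoining lot). However, paragraphs (e)–(i) must be considered: (e) is engaged — the reportable unit count is 46, under the 48 limit. (f) is triggered (a current Tier F Registration is held), but is overridden by (g): (g) is triggered — a current Provisional Approval is held. (h) is engaged (aggregate throughput is 3,430 units, less than the 4,700 units limit), but is overridden by (i): (i) operates against (h): a home-based business operates on the lot. (b) is therefore removed.
Exception (c) requires that the qualifying period is below 305 days; but the qualifying period is 335 days, not below 305 days, so (c) is unavailable.
Exception (d)'s conditions are all satisfied: the reference index is 506, below the 510 limit; the setback is at least 3 m on every side. Turning to paragraphs (j)–(k): (j) operates — the lot is in a historic district. (k), which would lift (j), is not triggered — the Class F Exemption Letter is not current. (d) is therefore removed.
None of the exceptions is available; § 77.1 applies in full.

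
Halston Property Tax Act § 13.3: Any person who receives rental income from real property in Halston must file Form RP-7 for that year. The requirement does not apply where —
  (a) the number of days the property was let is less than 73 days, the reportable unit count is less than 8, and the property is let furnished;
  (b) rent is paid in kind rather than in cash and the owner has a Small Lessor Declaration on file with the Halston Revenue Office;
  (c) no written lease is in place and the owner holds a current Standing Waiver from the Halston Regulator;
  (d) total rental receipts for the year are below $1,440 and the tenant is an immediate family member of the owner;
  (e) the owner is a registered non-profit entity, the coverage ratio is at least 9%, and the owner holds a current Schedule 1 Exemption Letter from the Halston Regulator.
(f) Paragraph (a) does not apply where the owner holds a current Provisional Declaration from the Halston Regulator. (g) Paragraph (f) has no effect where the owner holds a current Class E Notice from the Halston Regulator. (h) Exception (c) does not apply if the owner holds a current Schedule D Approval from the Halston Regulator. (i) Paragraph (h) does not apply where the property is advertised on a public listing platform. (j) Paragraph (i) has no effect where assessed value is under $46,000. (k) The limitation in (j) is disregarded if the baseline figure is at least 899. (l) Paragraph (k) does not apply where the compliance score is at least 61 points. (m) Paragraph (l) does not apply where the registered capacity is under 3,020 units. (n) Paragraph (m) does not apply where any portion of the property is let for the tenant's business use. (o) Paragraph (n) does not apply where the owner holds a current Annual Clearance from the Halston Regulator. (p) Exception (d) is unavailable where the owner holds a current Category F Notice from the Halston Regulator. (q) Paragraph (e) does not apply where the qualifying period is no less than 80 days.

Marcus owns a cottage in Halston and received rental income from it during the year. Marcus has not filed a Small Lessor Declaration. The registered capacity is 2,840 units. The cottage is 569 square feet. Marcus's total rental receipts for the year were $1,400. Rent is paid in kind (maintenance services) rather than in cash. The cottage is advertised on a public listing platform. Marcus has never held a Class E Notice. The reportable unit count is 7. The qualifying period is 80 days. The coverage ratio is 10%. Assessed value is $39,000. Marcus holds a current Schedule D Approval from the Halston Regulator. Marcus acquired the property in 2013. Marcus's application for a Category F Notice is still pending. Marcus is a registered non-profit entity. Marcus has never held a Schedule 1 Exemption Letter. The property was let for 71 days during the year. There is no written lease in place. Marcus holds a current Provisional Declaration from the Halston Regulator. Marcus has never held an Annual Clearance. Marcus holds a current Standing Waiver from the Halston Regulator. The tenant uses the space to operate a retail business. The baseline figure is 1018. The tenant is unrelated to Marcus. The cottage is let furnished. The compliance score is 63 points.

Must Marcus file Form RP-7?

Yes — Marcus must file Form RP-7.

Exception (a) is satisfied on its face — the number of days the property was let is 71 days, less than the 73 days limit; the reportable unit count is 7, less than the 8 limit; the property is let furnished. But: (f) operates — a current Provisional Declaration is held. (g) does not operate here (there is no Class E Notice in force), so (f) stands. So (a) is unavailable.
Exception (b) requires that the owner has a Small Lessor Declaration on file with the Halston Revenue Office; but no Small Lessor Declaration is on file, so (b) is unavailable.
All of (c)'s requirements are met (there is no written lease; a current Standing Waiver is held). But applying paragraphs (h)–(o): (h) operates against (c): a current Schedule D Approval is held. (i) would limit (h) — the property is publicly advertised — but (j) sets (i) aside: (j) is engaged — assessed value is $39,000, under the $46,000 limit. (k) would limit (j) — the baseline figure is 1,018, meeting the 899 threshold — but (l) sets (k) aside: (l) applies — the compliance score is 63 points, meeting the 61 points threshold. (m) is engaged (the registered capacity is 2,840 units, under the 3,020 units limit), but is displaced by (n): (n) operates — the space is let for business use. (o) is not triggered (the Annual Clearance is not current), so (n) stands. So (c) is unavailable.
Exception (d) does not apply: the tenant is unrelated to the owner.
Exception (e) does not apply: no current Schedule 1 Exemption Letter is held.
None of the exceptions is available; § 13.3 applies in full.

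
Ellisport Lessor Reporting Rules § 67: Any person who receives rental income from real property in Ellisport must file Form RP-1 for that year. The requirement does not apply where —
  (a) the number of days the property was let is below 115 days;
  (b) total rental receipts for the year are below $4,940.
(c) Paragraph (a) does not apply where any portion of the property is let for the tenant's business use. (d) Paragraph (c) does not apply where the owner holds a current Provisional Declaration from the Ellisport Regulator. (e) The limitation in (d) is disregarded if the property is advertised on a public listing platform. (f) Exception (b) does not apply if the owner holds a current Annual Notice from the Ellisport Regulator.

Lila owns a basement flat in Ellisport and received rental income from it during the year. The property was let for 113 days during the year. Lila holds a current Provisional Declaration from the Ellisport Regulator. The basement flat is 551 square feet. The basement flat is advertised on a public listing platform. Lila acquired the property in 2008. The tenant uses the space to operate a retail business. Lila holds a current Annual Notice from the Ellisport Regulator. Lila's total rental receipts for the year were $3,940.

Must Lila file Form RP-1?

Exception (a) is satisfied on its face — the number of days the property was let is 113 days, below the 115 days limit. But applying paragraphs (c)–(e): (c) is triggered — the space is let for business use. (d) would limit (c) — a current Provisional Declaration is held — but (e) sets (d) aside: (e) operates against (d): the property is publicly advertised. (a) is therefore removed.
All of (b)'s requirements are met (total rental receipts for the year are $3,940, below the $4,940 limit). Turning to paragraph (f): (f) is engaged — a current Annual Notice is held. Exception (b) does not apply.
No exception displaces § 67.

Yes — Lila must file Form RP-1.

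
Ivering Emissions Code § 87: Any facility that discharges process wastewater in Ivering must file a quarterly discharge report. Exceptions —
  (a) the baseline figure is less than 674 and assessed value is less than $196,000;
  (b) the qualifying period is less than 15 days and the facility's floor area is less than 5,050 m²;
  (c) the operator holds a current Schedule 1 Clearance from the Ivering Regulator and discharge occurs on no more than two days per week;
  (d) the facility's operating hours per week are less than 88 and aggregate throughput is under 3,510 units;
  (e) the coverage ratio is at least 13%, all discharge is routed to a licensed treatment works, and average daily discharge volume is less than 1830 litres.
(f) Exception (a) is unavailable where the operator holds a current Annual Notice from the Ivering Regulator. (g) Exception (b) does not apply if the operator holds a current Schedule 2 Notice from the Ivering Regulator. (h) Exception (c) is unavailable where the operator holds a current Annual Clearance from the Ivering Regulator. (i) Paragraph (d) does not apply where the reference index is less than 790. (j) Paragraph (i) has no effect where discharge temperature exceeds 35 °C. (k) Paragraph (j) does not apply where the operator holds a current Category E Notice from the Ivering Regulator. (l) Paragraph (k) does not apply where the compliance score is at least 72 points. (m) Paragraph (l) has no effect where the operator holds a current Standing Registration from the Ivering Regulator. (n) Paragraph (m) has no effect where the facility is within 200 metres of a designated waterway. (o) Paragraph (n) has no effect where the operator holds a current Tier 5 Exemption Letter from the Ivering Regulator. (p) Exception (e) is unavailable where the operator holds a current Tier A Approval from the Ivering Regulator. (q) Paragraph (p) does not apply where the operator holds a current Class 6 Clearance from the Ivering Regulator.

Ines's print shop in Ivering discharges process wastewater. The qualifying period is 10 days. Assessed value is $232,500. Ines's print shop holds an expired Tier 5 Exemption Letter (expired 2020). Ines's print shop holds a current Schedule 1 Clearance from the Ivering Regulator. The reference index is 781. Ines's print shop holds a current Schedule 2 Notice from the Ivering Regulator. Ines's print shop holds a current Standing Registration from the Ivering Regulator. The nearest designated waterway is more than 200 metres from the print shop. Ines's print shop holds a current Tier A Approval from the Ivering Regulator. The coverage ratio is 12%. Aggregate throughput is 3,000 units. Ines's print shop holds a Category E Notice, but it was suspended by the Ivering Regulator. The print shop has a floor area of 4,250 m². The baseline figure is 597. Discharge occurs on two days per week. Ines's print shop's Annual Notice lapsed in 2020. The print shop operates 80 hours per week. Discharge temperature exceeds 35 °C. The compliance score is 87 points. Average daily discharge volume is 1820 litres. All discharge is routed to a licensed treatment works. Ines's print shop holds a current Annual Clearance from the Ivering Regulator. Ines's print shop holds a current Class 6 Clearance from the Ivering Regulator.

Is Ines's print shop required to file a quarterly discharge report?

No — exception (d) applies; Ines's print shop is not required to file a quarterly discharge report.

Exception (a) does not apply: assessed value is $232,500, not less than $196,000.
Exception (b): the qualifying period is 10 days, less than the 15 days limit; the facility's floor area is 4,250 m², less than the 5,050 m² limit — every condition holds. But: (g) operates against (b): a current Schedule 2 Notice is held. Exception (b) does not apply.
Exception (c): a current Schedule 1 Clearance is held; discharge occurs on no more than two days per week — every condition holds. Turning to paragraph (h): (h) operates against (c): a current Annual Clearance is held. (c) is therefore removed.
Exception (d)'s conditions are all satisfied: the facility's operating hours per week are 80, less than the 88 limit; aggregate throughput is 3,000 units, under the 3,510 units limit. Considering the limiting provisions: (i) is engaged (the reference index is 781, less than the 790 limit), but is displaced by (j): (j) operates against (i): discharge temperature exceeds 35 °C. (k), which would lift (j), is not triggered — no current Category E Notice is held. (d) remains available.
Exception (e) does not apply: the coverage ratio is 12%, short of 13%.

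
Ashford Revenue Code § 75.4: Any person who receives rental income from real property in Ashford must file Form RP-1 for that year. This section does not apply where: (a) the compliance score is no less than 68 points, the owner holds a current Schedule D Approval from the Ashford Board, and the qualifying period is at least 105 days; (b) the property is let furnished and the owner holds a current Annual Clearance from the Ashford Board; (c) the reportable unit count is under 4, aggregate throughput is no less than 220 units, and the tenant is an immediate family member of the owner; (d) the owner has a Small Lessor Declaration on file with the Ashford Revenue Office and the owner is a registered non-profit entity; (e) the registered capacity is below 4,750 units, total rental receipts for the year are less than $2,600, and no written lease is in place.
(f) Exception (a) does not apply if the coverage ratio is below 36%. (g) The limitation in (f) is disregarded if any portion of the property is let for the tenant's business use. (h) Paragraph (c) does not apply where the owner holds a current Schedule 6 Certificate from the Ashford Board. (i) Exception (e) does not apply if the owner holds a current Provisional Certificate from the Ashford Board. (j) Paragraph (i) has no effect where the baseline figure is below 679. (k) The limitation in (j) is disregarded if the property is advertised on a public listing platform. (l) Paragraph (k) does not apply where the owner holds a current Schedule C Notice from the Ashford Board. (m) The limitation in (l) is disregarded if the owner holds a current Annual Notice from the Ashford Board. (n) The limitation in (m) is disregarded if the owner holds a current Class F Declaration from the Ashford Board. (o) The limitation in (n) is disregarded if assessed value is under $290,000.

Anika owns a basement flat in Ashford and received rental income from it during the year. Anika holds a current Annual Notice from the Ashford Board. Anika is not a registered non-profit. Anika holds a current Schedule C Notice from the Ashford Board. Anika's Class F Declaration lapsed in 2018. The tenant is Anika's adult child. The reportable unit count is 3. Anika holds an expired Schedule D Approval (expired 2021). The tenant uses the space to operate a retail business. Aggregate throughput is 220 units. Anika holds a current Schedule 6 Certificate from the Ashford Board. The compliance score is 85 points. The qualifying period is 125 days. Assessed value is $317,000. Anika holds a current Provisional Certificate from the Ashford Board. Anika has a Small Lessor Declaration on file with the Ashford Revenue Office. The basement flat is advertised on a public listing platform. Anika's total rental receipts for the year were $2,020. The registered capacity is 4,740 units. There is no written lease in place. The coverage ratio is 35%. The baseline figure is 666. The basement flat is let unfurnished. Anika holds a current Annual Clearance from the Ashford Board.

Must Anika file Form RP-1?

Exception (a) requires that the owner holds a current Schedule D Approval from the Ashford Board; but the Schedule D Approval is not current, so (a) is unavailable.
Exception (b) fails — the property is let unfurnished.
Exception (c) is satisfied on its face — the reportable unit count is 3, under the 4 limit; aggregate throughput is 220 units, meeting the 220 units threshold; the tenant is an immediate family member. Turning to paragraph (h): (h) operates against (c): a current Schedule 6 Certificate is held. So (c) is unavailable.
Exception (d) requires that the owner is a registered non-profit entity; but Anika is not a registered non-profit, so (d) is unavailable.
Exception (e)'s conditions are all satisfied: the registered capacity is 4,740 units, below the 4,750 units limit; total rental receipts for the year are $2,020, less than the $2,600 limit; there is no written lease. Turning to paragraphs (i)–(o): (i) operates against (e): a current Provisional Certificate is held. (j) operates (the baseline figure is 666, below the 679 limit), but is set aside by (k): (k) is engaged — the property is publicly advertised. (l) applies (a current Schedule C Notice is held), but is displaced by (m): (m) operates against (l): a current Annual Notice is held. (n), which would lift (m), is not engaged — there is no Class F Declaration in force. So (e) is unavailable.
Every exception is unavailable, so the rule governs.

Yes — Anika must file Form RP-1.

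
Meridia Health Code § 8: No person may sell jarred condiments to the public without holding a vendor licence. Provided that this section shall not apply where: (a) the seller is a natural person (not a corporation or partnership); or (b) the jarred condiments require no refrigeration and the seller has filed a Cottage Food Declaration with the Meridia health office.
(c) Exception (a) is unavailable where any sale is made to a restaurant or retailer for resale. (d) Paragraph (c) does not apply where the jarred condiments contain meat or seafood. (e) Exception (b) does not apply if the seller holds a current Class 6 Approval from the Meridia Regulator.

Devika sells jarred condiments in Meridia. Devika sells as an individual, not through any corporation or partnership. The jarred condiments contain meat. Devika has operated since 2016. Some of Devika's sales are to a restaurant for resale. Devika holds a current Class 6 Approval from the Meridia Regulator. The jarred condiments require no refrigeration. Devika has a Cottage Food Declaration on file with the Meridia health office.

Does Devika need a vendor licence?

No — exception (a) applies; Devika is not required to hold a vendor licence.

Exception (a)'s conditions are all satisfied: the seller is a natural person. Applying paragraphs (c)–(d): (c) applies (some sales are to a restaurant for resale), but is itself disapplied by (d): (d) operates against (c): the jarred condiments contain meat. (a) remains available.
Exception (b) is satisfied on its face — the jarred condiments are shelf-stable; a Cottage Food Declaration is on file. But applying paragraph (e): (e) applies — a current Class 6 Approval is held. So (b) is unavailable.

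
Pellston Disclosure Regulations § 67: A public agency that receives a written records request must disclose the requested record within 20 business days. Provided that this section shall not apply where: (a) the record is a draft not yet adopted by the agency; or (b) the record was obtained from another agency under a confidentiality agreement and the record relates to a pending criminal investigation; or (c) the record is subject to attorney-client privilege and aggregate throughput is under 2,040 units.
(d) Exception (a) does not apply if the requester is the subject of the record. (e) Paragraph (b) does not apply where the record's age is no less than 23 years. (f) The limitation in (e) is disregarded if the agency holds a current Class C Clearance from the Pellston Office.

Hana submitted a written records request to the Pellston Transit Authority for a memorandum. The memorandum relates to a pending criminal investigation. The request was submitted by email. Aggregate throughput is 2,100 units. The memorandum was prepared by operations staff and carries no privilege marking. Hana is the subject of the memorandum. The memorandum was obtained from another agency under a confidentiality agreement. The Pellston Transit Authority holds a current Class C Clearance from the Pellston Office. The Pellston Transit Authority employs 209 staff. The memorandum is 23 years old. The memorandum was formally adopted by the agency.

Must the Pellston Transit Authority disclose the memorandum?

Exception (a) does not apply: the memorandum has been formally adopted.
Exception (b) is satisfied on its face — the memorandum was obtained under a confidentiality agreement; the memorandum relates to a pending investigation. Under paragraphs (e)–(f): (e) operates (the record's age is 23 years, meeting the 23 years threshold), but is set aside by (f): (f) operates against (e): a current Class C Clearance is held. Exception (b) stands.
Exception (c) requires that the record is subject to attorney-client privilege; but the memorandum carries no privilege marking, so (c) is unavailable.

No — exception (b) applies; the Pellston Transit Authority is not required to disclose the memorandum.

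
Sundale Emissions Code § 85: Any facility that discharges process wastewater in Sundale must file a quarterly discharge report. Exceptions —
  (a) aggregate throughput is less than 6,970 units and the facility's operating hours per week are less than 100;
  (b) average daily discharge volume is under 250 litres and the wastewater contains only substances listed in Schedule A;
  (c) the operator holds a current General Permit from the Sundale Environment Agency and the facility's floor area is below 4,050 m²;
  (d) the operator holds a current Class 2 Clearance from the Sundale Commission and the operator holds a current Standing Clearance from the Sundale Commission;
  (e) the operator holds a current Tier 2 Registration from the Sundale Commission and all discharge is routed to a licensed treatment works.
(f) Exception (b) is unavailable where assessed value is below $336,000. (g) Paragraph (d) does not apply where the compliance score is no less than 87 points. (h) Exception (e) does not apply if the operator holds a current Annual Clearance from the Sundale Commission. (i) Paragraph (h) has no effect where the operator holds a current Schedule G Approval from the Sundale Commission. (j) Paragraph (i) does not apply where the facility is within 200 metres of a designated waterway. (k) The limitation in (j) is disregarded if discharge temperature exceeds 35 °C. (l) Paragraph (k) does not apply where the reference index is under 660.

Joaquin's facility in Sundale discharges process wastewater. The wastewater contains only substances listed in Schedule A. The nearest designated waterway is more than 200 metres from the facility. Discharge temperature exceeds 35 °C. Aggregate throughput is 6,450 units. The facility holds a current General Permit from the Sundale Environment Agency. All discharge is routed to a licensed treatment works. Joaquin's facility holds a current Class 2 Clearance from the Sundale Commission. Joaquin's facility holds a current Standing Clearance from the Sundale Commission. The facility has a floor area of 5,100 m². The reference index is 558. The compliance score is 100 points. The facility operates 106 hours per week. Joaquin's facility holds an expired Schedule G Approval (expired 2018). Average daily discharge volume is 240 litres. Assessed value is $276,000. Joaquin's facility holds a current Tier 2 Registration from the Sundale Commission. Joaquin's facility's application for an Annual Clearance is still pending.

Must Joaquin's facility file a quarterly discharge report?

No — exception (e) applies; Joaquin's facility is not required to file a quarterly discharge report.

Exception (a) fails — the facility's operating hours per week are 106, not less than 100.
Exception (b) is satisfied on its face — average daily discharge volume is 240 litres, under the 250 litres limit; the wastewater is Schedule-A-only. But applying paragraph (f): (f) operates against (b): assessed value is $276,000, below the $336,000 limit. Exception (b) does not apply.
Exception (c) requires that the facility's floor area is below 4,050 m²; but the facility's floor area is 5,100 m², not below 4,050 m², so (c) is unavailable.
All of (d)'s requirements are met (a current Class 2 Clearance is held; a current Standing Clearance is held). However, paragraph (g) must be considered: (g) operates against (d): the compliance score is 100 points, meeting the 87 points threshold. So (d) is unavailable.
Exception (e)'s conditions are all satisfied: a current Tier 2 Registration is held; discharge is routed to a licensed treatment works. Considering the limiting provisions: (h) is not engaged — the Annual Clearance is not current. Exception (e) stands.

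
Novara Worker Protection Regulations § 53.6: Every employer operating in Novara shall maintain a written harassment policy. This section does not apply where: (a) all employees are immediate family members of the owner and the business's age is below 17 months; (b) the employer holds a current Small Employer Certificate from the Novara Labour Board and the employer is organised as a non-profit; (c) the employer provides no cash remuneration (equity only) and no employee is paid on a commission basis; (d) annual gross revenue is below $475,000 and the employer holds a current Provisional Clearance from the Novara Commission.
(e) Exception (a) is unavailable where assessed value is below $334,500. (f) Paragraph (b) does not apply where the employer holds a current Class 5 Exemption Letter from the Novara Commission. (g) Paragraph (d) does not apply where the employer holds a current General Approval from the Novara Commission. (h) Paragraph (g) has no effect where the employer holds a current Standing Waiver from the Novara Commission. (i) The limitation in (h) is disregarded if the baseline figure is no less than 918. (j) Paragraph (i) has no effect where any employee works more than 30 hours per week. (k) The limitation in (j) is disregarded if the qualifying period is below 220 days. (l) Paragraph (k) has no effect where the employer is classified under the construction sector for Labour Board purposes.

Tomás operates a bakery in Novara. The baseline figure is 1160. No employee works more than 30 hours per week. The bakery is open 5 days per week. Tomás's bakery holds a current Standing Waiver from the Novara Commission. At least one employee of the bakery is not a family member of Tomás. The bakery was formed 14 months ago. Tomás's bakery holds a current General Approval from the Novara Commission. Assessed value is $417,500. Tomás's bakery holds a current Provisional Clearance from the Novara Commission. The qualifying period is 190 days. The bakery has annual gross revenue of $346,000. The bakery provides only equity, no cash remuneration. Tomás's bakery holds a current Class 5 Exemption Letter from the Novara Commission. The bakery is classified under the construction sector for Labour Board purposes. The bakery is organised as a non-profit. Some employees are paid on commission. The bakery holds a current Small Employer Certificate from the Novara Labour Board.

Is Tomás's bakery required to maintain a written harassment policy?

Exception (a) does not apply: at least one employee is not a family member.
Exception (b): a current Small Employer Certificate is held; the employer is a non-profit — every condition holds. But: (f) is triggered — a current Class 5 Exemption Letter is held. So (b) is unavailable.
Exception (c) does not apply: some employees are paid on commission.
All of (d)'s requirements are met (annual gross revenue is $346,000, below the $475,000 limit; a current Provisional Clearance is held). However, paragraphs (g)–(l) must be considered: (g) is engaged — a current General Approval is held. (h) applies (a current Standing Waiver is held), but is overridden by (i): (i) operates — the baseline figure is 1,160, meeting the 918 threshold. (j), which would lift (i), is not triggered — no employee exceeds 30 hours/week. So (d) is unavailable.
No exception displaces § 53.6.

Yes — Tomás's bakery must maintain a written harassment policy.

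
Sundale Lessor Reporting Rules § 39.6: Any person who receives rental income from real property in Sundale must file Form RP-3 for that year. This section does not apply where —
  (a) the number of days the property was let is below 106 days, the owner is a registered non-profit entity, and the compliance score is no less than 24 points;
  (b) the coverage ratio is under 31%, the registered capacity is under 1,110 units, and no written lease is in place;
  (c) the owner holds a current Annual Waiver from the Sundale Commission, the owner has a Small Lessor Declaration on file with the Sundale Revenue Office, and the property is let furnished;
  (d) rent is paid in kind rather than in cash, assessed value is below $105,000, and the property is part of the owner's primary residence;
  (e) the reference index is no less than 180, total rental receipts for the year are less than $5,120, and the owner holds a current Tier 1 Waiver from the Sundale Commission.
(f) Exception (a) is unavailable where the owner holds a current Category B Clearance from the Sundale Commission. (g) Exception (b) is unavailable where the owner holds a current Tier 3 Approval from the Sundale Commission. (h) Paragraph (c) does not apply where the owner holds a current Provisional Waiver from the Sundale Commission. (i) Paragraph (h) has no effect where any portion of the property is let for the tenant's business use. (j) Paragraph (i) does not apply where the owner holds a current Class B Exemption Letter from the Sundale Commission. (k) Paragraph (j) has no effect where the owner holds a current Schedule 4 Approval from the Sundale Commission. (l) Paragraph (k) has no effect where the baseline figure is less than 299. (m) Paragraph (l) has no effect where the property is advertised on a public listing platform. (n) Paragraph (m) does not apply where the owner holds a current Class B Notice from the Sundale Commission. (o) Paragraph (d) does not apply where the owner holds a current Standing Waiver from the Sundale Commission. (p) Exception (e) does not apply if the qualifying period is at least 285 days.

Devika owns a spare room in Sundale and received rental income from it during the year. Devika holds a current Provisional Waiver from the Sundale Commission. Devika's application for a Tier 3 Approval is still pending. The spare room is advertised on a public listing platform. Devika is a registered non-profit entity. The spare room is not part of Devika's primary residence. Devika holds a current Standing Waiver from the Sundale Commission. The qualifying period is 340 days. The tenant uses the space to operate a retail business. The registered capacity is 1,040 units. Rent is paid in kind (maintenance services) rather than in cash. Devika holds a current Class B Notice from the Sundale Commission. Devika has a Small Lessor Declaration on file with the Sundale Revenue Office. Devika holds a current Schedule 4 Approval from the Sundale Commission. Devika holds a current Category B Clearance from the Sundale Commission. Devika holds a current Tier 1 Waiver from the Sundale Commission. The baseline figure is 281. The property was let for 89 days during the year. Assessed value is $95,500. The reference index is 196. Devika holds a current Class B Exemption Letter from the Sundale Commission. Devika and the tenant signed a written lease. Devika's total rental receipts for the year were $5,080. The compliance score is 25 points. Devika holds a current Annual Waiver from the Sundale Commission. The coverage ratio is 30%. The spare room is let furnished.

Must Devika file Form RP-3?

All of (a)'s requirements are met (the number of days the property was let is 89 days, below the 106 days limit; Devika is a registered non-profit; the compliance score is 25 points, meeting the 24 points threshold). But applying paragraph (f): (f) operates against (a): a current Category B Clearance is held. So (a) is unavailable.
Exception (b) does not apply: a written lease is in place.
All of (c)'s requirements are met (a current Annual Waiver is held; a Small Lessor Declaration is on file; the property is let furnished). Turning to paragraphs (h)–(n): (h) operates against (c): a current Provisional Waiver is held. (i) would limit (h) — the space is let for business use — but (j) sets (i) aside: (j) operates against (i): a current Class B Exemption Letter is held. (k) would limit (j) — a current Schedule 4 Approval is held — but (l) sets (k) aside: (l) applies — the baseline figure is 281, less than the 299 limit. (m) is engaged (the property is publicly advertised), but is set aside by (n): (n) operates against (m): a current Class B Notice is held. Exception (c) does not apply.
Exception (d) does not apply: the spare room is not part of the primary residence.
Exception (e): the reference index is 196, meeting the 180 threshold; total rental receipts for the year are $5,080, less than the $5,120 limit; a current Tier 1 Waiver is held — every condition holds. But applying paragraph (p): (p) operates — the qualifying period is 340 days, meeting the 285 days threshold. So (e) is unavailable.
None of the exceptions is available; § 39.6 applies in full.

Yes — Devika must file Form RP-3.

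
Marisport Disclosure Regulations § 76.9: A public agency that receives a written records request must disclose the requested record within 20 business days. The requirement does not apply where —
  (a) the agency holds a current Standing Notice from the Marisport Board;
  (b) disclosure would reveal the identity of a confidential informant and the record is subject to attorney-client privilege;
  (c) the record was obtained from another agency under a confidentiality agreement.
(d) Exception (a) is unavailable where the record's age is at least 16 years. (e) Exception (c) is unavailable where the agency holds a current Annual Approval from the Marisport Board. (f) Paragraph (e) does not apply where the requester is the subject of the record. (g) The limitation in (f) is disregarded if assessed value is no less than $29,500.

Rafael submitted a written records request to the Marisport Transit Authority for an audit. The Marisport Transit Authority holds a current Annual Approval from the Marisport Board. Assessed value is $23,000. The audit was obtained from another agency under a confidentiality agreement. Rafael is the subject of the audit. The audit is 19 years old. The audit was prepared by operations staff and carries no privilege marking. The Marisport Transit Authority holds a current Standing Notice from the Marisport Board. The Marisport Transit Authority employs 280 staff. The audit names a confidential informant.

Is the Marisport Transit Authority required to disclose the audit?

No — exception (c) applies; the Marisport Transit Authority is not required to disclose the audit.

All of (a)'s requirements are met (a current Standing Notice is held). Turning to paragraph (d): (d) operates against (a): the record's age is 19 years, meeting the 16 years threshold. So (a) is unavailable.
Exception (b) fails — the audit carries no privilege marking.
Exception (c): the audit was obtained under a confidentiality agreement — every condition holds. Considering the limiting provisions: (e) is triggered (a current Annual Approval is held), but is displaced by (f): (f) operates against (e): Rafael is the subject of the audit. (g), which would lift (f), does not operate here — assessed value is $23,000, short of $29,500. So (c) applies.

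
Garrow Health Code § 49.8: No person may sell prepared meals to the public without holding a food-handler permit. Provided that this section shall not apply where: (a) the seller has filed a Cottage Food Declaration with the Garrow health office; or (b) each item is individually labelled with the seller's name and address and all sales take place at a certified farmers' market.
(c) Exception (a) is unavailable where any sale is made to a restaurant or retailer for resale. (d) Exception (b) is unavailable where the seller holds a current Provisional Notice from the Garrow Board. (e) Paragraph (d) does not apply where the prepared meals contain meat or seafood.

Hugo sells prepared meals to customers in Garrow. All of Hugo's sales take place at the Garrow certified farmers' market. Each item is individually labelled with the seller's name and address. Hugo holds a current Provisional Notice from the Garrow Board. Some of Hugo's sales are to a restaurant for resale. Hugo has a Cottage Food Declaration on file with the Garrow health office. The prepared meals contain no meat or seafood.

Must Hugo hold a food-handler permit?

Exception (a)'s conditions are all satisfied: a Cottage Food Declaration is on file. But: (c) operates against (a): some sales are to a restaurant for resale. So (a) is unavailable.
Exception (b)'s conditions are all satisfied: items are individually labelled; all sales are at a certified farmers' market. Turning to paragraphs (d)–(e): (d) operates against (b): a current Provisional Notice is held. (e) is inapplicable (the prepared meals contain no meat or seafood), so (d) stands. (b) is therefore removed.
No exception applies. The general rule governs.

Yes — Hugo must hold a food-handler permit.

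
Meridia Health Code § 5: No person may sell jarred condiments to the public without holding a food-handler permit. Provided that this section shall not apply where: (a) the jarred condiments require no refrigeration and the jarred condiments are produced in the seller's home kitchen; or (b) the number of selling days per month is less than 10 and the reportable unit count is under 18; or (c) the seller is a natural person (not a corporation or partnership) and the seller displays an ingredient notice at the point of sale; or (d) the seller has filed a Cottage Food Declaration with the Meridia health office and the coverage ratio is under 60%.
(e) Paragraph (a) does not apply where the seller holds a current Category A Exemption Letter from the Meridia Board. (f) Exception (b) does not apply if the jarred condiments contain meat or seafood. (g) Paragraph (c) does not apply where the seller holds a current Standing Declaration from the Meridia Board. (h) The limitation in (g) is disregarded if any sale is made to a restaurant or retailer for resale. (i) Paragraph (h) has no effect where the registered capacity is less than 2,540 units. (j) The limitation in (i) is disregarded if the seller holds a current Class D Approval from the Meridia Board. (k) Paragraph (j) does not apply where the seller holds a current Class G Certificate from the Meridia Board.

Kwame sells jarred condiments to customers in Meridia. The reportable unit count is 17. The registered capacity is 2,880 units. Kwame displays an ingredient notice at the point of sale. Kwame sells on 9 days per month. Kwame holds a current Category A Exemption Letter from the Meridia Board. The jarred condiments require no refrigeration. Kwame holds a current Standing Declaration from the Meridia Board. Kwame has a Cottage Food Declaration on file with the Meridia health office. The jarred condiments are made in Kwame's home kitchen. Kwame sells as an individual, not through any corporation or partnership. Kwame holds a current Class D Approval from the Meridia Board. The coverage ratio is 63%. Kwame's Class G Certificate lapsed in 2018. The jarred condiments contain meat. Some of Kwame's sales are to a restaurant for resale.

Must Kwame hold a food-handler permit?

No — exception (c) applies; Kwame is not required to hold a food-handler permit.

All of (a)'s requirements are met (the jarred condiments are shelf-stable; the jarred condiments are home-kitchen produced). However, paragraph (e) must be considered: (e) operates — a current Category A Exemption Letter is held. So (a) is unavailable.
All of (b)'s requirements are met (the number of selling days per month is 9, less than the 10 limit; the reportable unit count is 17, under the 18 limit). But: (f) is engaged — the jarred condiments contain meat. So (b) is unavailable.
Exception (c) is satisfied on its face — the seller is a natural person; an ingredient notice is displayed. Considering the limiting provisions: (g) would limit (c) — a current Standing Declaration is held — but (h) sets (g) aside: (h) operates against (g): some sales are to a restaurant for resale. (i), which would lift (h), is inapplicable — the registered capacity is 2,880 units, not less than 2,540 units. So (c) applies.
Exception (d) fails — the coverage ratio is 63%, not under 60%.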